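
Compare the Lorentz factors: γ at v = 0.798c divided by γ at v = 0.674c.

γ₁ = 1/√(1 - 0.798²) = 1.6593
γ₂ = 1/√(1 - 0.674²) = 1.3537
γ₁/γ₂ = 1.6593/1.3537 = 1.226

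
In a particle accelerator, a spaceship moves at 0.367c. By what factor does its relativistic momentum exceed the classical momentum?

p_rel = γmv, p_class = mv
Ratio = γ = 1/√(1 - 0.367²)
= 1/√(0.865311) = 1.075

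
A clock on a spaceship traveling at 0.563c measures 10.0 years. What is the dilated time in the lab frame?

Proper time Δt₀ = 10.0 years
γ = 1/√(1 - 0.563²) = 1.210
Δt = γΔt₀ = 1.210 × 10.0 = 12.10 years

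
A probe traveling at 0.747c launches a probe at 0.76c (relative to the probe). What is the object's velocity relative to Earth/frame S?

u = (u' + v)/(1 + u'v/c²)
Numerator: 0.76 + 0.747 = 1.507
Denominator: 1 + 0.56772 = 1.56772
u = 1.507/1.56772 = 0.9613c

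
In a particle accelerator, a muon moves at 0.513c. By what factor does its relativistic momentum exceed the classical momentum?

p_rel = γmv, p_class = mv
Ratio = γ = 1/√(1 - 0.513²)
= 1/√(0.736831) = 1.165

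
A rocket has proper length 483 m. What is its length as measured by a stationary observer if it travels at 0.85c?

Proper length L₀ = 483 m
γ = 1/√(1 - 0.85²) = 1.8983
L = L₀/γ = 483/1.8983 = 254.4 m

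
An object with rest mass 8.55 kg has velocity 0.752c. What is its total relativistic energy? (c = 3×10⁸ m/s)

γ = 1/√(1 - 0.752²) = 1.517
mc² = 8.55 × (3×10⁸)² = 7.695×10¹⁷ J
E = γmc² = 1.517 × 7.695×10¹⁷ = 1.167×10¹⁸ J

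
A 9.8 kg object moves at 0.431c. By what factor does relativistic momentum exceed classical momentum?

p_rel = γmv, p_class = mv
Ratio = γ = 1/√(1 - 0.431²) = 1.108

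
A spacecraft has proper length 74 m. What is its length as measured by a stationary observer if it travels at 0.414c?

Proper length L₀ = 74 m
γ = 1/√(1 - 0.414²) = 1.0986
L = L₀/γ = 74/1.0986 = 67.36 m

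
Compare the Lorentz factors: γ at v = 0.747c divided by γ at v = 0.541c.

γ₁ = 1/√(1 - 0.747²) = 1.504
γ₂ = 1/√(1 - 0.541²) = 1.189
γ₁/γ₂ = 1.504/1.189 = 1.265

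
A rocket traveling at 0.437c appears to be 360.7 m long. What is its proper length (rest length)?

Contracted length L = 360.7 m
γ = 1/√(1 - 0.437²) = 1.1118
L₀ = γL = 1.1118 × 360.7 = 401.0 m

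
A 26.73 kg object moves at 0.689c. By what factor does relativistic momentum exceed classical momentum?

p_rel = γmv, p_class = mv
Ratio = γ = 1/√(1 - 0.689²) = 1.380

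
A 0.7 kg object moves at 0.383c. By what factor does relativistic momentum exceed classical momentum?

p_rel = γmv, p_class = mv
Ratio = γ = 1/√(1 - 0.383²) = 1.083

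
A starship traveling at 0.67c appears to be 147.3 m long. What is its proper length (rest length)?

Contracted length L = 147.3 m
γ = 1/√(1 - 0.67²) = 1.347
L₀ = γL = 1.347 × 147.3 = 198.4 m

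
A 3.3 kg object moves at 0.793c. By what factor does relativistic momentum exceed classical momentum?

p_rel = γmv, p_class = mv
Ratio = γ = 1/√(1 - 0.793²) = 1.641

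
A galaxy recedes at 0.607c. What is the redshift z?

β = 0.607
(1+β)/(1-β) = 1.607/0.393 = 4.089
√(4.089) = 2.022
z = 2.022 - 1 = 1.022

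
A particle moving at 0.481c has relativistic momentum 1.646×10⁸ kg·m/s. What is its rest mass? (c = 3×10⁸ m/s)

γ = 1/√(1 - 0.481²) = 1.1406
v = 0.481 × 3×10⁸ = 1.443×10⁸ m/s
m = p/(γv) = 1.646×10⁸/(1.1406 × 1.443×10⁸) = 1.000 kg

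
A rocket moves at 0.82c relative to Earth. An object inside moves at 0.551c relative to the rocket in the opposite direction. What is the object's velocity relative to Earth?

Object's velocity in rocket frame is u' = -0.551c
u = (u' + v)/(1 + u'v/c²) = (v - 0.551)/(1 - 0.551·v/c²)
Numerator: 0.82 - 0.551 = 0.269
Denominator: 1 - 0.45182 = 0.54818
u = 0.269/0.54818 = 0.4907c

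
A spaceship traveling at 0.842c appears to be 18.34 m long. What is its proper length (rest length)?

Contracted length L = 18.34 m
γ = 1/√(1 - 0.842²) = 1.854
L₀ = γL = 1.854 × 18.34 = 34.00 m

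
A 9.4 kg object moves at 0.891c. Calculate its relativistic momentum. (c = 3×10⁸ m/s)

γ = 1/√(1 - 0.891²) = 2.2026
v = 0.891 × 3×10⁸ = 2.673×10⁸ m/s
p = γmv = 2.2026 × 9.4 × 2.673×10⁸ = 5.534×10⁹ kg·m/s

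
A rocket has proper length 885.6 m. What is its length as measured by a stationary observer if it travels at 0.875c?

Proper length L₀ = 885.6 m
γ = 1/√(1 - 0.875²) = 2.066
L = L₀/γ = 885.6/2.066 = 428.7 m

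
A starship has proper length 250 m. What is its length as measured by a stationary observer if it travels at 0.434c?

Proper length L₀ = 250 m
γ = 1/√(1 - 0.434²) = 1.110
L = L₀/γ = 250/1.110 = 225.2 m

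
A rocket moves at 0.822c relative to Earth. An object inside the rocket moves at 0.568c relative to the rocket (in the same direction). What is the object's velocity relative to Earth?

u = (u' + v)/(1 + u'v/c²)
Numerator: 0.568 + 0.822 = 1.39
Denominator: 1 + 0.466896 = 1.466896
u = 1.39/1.466896 = 0.9476c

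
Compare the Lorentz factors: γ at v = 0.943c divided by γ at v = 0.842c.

γ₁ = 1/√(1 - 0.943²) = 3.005
γ₂ = 1/√(1 - 0.842²) = 1.854
γ₁/γ₂ = 3.005/1.854 = 1.621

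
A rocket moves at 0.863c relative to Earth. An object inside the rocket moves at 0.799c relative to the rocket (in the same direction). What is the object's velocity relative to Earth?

u = (u' + v)/(1 + u'v/c²)
Numerator: 0.799 + 0.863 = 1.662
Denominator: 1 + 0.689537 = 1.689537
u = 1.662/1.689537 = 0.9837c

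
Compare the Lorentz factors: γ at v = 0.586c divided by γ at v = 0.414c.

γ₁ = 1/√(1 - 0.586²) = 1.234
γ₂ = 1/√(1 - 0.414²) = 1.099
γ₁/γ₂ = 1.234/1.099 = 1.123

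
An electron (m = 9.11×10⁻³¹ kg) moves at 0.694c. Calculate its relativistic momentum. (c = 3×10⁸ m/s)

γ = 1/√(1 - 0.694²) = 1.3889
v = 0.694 × 3×10⁸ = 2.082×10⁸ m/s
p = γmv = 1.3889 × 9.11×10⁻³¹ × 2.082×10⁸ = 2.634×10⁻²² kg·m/s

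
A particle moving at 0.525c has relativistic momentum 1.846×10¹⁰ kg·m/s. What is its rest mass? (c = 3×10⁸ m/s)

γ = 1/√(1 - 0.525²) = 1.175
v = 0.525 × 3×10⁸ = 1.575×10⁸ m/s
m = p/(γv) = 1.846×10¹⁰/(1.175 × 1.575×10⁸) = 99.75 kg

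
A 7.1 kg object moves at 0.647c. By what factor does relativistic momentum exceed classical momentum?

p_rel = γmv, p_class = mv
Ratio = γ = 1/√(1 - 0.647²) = 1.311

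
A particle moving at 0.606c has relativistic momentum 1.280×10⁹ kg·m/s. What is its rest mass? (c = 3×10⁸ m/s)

γ = 1/√(1 - 0.606²) = 1.257
v = 0.606 × 3×10⁸ = 1.818×10⁸ m/s
m = p/(γv) = 1.280×10⁹/(1.257 × 1.818×10⁸) = 5.601 kg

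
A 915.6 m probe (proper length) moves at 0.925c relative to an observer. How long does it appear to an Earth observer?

Proper length L₀ = 915.6 m
γ = 1/√(1 - 0.925²) = 2.632
L = L₀/γ = 915.6/2.632 = 347.9 m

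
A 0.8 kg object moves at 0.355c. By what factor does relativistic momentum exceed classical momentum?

p_rel = γmv, p_class = mv
Ratio = γ = 1/√(1 - 0.355²) = 1.070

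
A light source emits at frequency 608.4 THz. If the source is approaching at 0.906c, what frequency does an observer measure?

β = v/c = 0.906
(1+β)/(1-β) = 1.906/0.094 = 20.28
Doppler factor = √(20.28) = 4.503
f_obs = 608.4 × 4.503 = 2740 THz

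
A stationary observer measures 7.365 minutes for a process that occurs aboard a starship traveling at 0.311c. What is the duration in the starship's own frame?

Dilated time Δt = 7.365 minutes
γ = 1/√(1 - 0.311²) = 1.0522
Δt₀ = Δt/γ = 7.365/1.0522 = 7.000 minutes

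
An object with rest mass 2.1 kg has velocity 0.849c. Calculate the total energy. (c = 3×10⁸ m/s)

γ = 1/√(1 - 0.849²) = 1.8925
mc² = 2.1 × (3×10⁸)² = 1.890×10¹⁷ J
E = γmc² = 1.8925 × 1.890×10¹⁷ = 3.577×10¹⁷ J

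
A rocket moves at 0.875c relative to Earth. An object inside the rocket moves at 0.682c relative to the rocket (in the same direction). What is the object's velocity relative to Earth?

u = (u' + v)/(1 + u'v/c²)
Numerator: 0.682 + 0.875 = 1.557
Denominator: 1 + 0.59675 = 1.59675
u = 1.557/1.59675 = 0.9751c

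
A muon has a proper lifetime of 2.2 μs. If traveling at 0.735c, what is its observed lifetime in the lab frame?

Proper lifetime τ₀ = 2.2 μs
γ = 1/√(1 - 0.735²) = 1.475
τ = γτ₀ = 1.475 × 2.2 μs = 3.245 μs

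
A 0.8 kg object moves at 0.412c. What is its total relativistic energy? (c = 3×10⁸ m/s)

γ = 1/√(1 - 0.412²) = 1.0975
mc² = 0.8 × (3×10⁸)² = 7.200×10¹⁶ J
E = γmc² = 1.0975 × 7.200×10¹⁶ = 7.902×10¹⁶ J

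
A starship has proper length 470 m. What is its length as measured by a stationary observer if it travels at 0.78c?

Proper length L₀ = 470 m
γ = 1/√(1 - 0.78²) = 1.598
L = L₀/γ = 470/1.598 = 294.1 m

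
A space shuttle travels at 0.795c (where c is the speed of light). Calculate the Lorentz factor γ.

v/c = 0.795, so (v/c)² = 0.632025
1 - (v/c)² = 0.367975
γ = 1/√(0.367975) = 1.649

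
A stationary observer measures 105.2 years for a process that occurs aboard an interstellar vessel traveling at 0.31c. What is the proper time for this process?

Dilated time Δt = 105.2 years
γ = 1/√(1 - 0.31²) = 1.052
Δt₀ = Δt/γ = 105.2/1.052 = 100.0 years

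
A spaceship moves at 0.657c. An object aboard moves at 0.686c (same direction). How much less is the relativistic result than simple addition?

Classical: u' + v = 0.686 + 0.657 = 1.343c
Relativistic: u = (0.686 + 0.657)/(1 + 0.450702) = 1.343/1.450702 = 0.9258c
Difference: 1.343 - 0.9258 = 0.4172c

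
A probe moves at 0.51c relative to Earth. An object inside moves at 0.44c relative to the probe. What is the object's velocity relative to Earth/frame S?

u = (u' + v)/(1 + u'v/c²)
Numerator: 0.44 + 0.51 = 0.95
Denominator: 1 + 0.2244 = 1.2244
u = 0.95/1.2244 = 0.7759c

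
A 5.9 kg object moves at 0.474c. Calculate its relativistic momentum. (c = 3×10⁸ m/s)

γ = 1/√(1 - 0.474²) = 1.1357
v = 0.474 × 3×10⁸ = 1.422×10⁸ m/s
p = γmv = 1.1357 × 5.9 × 1.422×10⁸ = 9.528×10⁸ kg·m/s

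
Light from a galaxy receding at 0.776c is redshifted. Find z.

β = 0.776
(1+β)/(1-β) = 1.776/0.224 = 7.929
√(7.929) = 2.816
z = 2.816 - 1 = 1.816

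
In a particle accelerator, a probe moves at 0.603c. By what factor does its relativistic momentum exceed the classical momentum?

p_rel = γmv, p_class = mv
Ratio = γ = 1/√(1 - 0.603²)
= 1/√(0.636391) = 1.254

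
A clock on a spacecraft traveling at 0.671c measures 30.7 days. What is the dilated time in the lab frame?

Proper time Δt₀ = 30.7 days
γ = 1/√(1 - 0.671²) = 1.348695
Δt = γΔt₀ = 1.348695 × 30.7 = 41.40 days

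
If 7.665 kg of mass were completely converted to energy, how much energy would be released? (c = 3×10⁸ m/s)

Using E = mc²:
c² = (3×10⁸)² = 9×10¹⁶ m²/s²
E = 7.665 × 9×10¹⁶ = 6.899×10¹⁷ J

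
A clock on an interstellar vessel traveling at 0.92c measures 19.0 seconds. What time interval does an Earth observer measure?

Proper time Δt₀ = 19.0 seconds
γ = 1/√(1 - 0.92²) = 2.5516
Δt = γΔt₀ = 2.5516 × 19.0 = 48.48 seconds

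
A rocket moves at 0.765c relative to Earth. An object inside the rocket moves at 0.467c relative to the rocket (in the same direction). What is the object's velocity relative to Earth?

u = (u' + v)/(1 + u'v/c²)
Numerator: 0.467 + 0.765 = 1.232
Denominator: 1 + 0.357255 = 1.357255
u = 1.232/1.357255 = 0.9077c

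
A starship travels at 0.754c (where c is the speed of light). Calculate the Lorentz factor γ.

v/c = 0.754, so (v/c)² = 0.568516
1 - (v/c)² = 0.431484
γ = 1/√(0.431484) = 1.522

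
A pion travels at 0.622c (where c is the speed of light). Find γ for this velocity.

v/c = 0.622, so (v/c)² = 0.386884
1 - (v/c)² = 0.613116
γ = 1/√(0.613116) = 1.277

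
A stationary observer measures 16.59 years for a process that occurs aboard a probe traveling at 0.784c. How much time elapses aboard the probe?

Dilated time Δt = 16.59 years
γ = 1/√(1 - 0.784²) = 1.611
Δt₀ = Δt/γ = 16.59/1.611 = 10.30 years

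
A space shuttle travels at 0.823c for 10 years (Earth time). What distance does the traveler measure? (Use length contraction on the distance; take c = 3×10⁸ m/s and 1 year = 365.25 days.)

Earth distance: d = v × t = 0.823c × 10 yr = 7.7916×10¹⁶ m
γ = 1.7604
d' = d/γ = 7.7916×10¹⁶/1.7604 = 4.426×10¹⁶ m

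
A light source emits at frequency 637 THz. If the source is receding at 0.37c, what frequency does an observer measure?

β = v/c = 0.37
(1-β)/(1+β) = 0.63/1.37 = 0.459854
Doppler factor = √(0.459854) = 0.67813
f_obs = 637 × 0.67813 = 432.0 THz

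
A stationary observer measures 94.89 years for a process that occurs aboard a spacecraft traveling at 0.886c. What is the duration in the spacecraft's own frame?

Dilated time Δt = 94.89 years
γ = 1/√(1 - 0.886²) = 2.1566
Δt₀ = Δt/γ = 94.89/2.1566 = 44.00 years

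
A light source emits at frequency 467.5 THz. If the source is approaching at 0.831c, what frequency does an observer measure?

β = v/c = 0.831
(1+β)/(1-β) = 1.831/0.169 = 10.834
Doppler factor = √(10.834) = 3.292
f_obs = 467.5 × 3.292 = 1539 THz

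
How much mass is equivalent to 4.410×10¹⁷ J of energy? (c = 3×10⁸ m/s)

From E = mc², we get m = E/c²
c² = (3×10⁸)² = 9×10¹⁶ m²/s²
m = 4.410×10¹⁷ / 9×10¹⁶ = 4.900 kg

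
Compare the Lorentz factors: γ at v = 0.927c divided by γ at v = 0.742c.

γ₁ = 1/√(1 - 0.927²) = 2.666
γ₂ = 1/√(1 - 0.742²) = 1.492
γ₁/γ₂ = 2.666/1.492 = 1.787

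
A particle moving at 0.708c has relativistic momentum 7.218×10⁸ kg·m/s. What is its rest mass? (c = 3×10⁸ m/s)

γ = 1/√(1 - 0.708²) = 1.416
v = 0.708 × 3×10⁸ = 2.124×10⁸ m/s
m = p/(γv) = 7.218×10⁸/(1.416 × 2.124×10⁸) = 2.400 kg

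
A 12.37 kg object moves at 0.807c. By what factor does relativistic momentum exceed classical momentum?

p_rel = γmv, p_class = mv
Ratio = γ = 1/√(1 - 0.807²) = 1.693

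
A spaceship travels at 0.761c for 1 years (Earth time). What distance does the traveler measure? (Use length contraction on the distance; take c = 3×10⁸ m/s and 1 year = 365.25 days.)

Earth distance: d = v × t = 0.761c × 1 yr = 7.2046×10¹⁵ m
γ = 1.5414
d' = d/γ = 7.2046×10¹⁵/1.5414 = 4.674×10¹⁵ m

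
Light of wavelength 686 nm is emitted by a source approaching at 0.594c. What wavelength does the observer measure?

β = 0.594
Wavelength Doppler factor = √(0.406/1.594) = √(0.2547) = 0.5047
λ_obs = 686 × 0.5047 = 346.2 nm (blueshift)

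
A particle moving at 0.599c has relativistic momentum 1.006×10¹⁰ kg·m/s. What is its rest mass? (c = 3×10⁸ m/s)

γ = 1/√(1 - 0.599²) = 1.2488
v = 0.599 × 3×10⁸ = 1.797×10⁸ m/s
m = p/(γv) = 1.006×10¹⁰/(1.2488 × 1.797×10⁸) = 44.83 kg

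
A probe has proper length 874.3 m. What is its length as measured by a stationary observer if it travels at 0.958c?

Proper length L₀ = 874.3 m
γ = 1/√(1 - 0.958²) = 3.487
L = L₀/γ = 874.3/3.487 = 250.7 m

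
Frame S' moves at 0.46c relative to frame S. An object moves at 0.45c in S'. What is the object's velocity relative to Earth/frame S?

u = (u' + v)/(1 + u'v/c²)
Numerator: 0.45 + 0.46 = 0.91
Denominator: 1 + 0.207 = 1.207
u = 0.91/1.207 = 0.7539c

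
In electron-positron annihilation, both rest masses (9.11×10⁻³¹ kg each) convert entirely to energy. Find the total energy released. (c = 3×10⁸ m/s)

Both particles have the same rest mass, so total mass = 2m
E = 2m·c² = 2 × 9.11×10⁻³¹ × (3×10⁸)²
= 2 × 9.11×10⁻³¹ × 9×10¹⁶
= 1.640×10⁻¹³ J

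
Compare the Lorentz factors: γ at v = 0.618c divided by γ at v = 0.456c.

γ₁ = 1/√(1 - 0.618²) = 1.272
γ₂ = 1/√(1 - 0.456²) = 1.124
γ₁/γ₂ = 1.272/1.124 = 1.132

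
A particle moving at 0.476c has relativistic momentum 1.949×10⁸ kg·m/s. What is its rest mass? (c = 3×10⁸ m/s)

γ = 1/√(1 - 0.476²) = 1.137
v = 0.476 × 3×10⁸ = 1.428×10⁸ m/s
m = p/(γv) = 1.949×10⁸/(1.137 × 1.428×10⁸) = 1.200 kg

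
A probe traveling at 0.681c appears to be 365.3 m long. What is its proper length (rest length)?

Contracted length L = 365.3 m
γ = 1/√(1 - 0.681²) = 1.3656
L₀ = γL = 1.3656 × 365.3 = 498.9 m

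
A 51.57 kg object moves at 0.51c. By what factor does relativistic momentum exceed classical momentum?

p_rel = γmv, p_class = mv
Ratio = γ = 1/√(1 - 0.51²) = 1.163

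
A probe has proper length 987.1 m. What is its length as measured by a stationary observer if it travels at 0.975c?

Proper length L₀ = 987.1 m
γ = 1/√(1 - 0.975²) = 4.5004
L = L₀/γ = 987.1/4.5004 = 219.3 m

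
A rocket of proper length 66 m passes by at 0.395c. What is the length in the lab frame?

Proper length L₀ = 66 m
γ = 1/√(1 - 0.395²) = 1.0885
L = L₀/γ = 66/1.0885 = 60.63 m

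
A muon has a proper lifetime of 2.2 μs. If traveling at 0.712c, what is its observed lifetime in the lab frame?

Proper lifetime τ₀ = 2.2 μs
γ = 1/√(1 - 0.712²) = 1.424
τ = γτ₀ = 1.424 × 2.2 μs = 3.133 μs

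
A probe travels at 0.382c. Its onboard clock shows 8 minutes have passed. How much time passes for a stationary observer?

Proper time Δt₀ = 8 minutes
γ = 1/√(1 - 0.382²) = 1.082
Δt = γΔt₀ = 1.082 × 8 = 8.656 minutes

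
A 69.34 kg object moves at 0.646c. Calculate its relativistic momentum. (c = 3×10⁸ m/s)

γ = 1/√(1 - 0.646²) = 1.310
v = 0.646 × 3×10⁸ = 1.938×10⁸ m/s
p = γmv = 1.310 × 69.34 × 1.938×10⁸ = 1.760×10¹⁰ kg·m/s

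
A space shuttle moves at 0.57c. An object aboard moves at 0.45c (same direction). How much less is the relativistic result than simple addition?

Classical: u' + v = 0.45 + 0.57 = 1.02c
Relativistic: u = (0.45 + 0.57)/(1 + 0.2565) = 1.02/1.2565 = 0.8118c
Difference: 1.02 - 0.8118 = 0.2082c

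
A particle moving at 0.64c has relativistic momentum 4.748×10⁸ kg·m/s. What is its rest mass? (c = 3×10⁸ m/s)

γ = 1/√(1 - 0.64²) = 1.3014
v = 0.64 × 3×10⁸ = 1.920×10⁸ m/s
m = p/(γv) = 4.748×10⁸/(1.3014 × 1.920×10⁸) = 1.900 kg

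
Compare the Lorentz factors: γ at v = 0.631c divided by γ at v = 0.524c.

γ₁ = 1/√(1 - 0.631²) = 1.289
γ₂ = 1/√(1 - 0.524²) = 1.174
γ₁/γ₂ = 1.289/1.174 = 1.098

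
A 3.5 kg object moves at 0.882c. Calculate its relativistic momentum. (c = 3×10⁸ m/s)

γ = 1/√(1 - 0.882²) = 2.122
v = 0.882 × 3×10⁸ = 2.646×10⁸ m/s
p = γmv = 2.122 × 3.5 × 2.646×10⁸ = 1.965×10⁹ kg·m/s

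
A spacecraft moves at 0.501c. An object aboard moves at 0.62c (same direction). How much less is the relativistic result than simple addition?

Classical: u' + v = 0.62 + 0.501 = 1.121c
Relativistic: u = (0.62 + 0.501)/(1 + 0.31062) = 1.121/1.31062 = 0.8553c
Difference: 1.121 - 0.8553 = 0.2657c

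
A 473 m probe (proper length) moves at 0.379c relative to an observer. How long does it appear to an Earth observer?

Proper length L₀ = 473 m
γ = 1/√(1 - 0.379²) = 1.0806
L = L₀/γ = 473/1.0806 = 437.7 m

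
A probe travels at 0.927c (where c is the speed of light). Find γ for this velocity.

v/c = 0.927, so (v/c)² = 0.859329
1 - (v/c)² = 0.140671
γ = 1/√(0.140671) = 2.666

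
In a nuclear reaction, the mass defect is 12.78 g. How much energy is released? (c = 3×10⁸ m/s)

Convert mass defect: Δm = 12.78 g = 0.01278 kg
E = Δm·c² = 0.01278 × (3×10⁸)²
= 0.01278 × 9×10¹⁶ = 1.150×10¹⁵ J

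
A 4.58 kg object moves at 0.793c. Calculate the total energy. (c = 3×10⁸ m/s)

γ = 1/√(1 - 0.793²) = 1.6414
mc² = 4.58 × (3×10⁸)² = 4.122×10¹⁷ J
E = γmc² = 1.6414 × 4.122×10¹⁷ = 6.766×10¹⁷ J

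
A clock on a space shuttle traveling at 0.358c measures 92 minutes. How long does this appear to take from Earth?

Proper time Δt₀ = 92 minutes
γ = 1/√(1 - 0.358²) = 1.071
Δt = γΔt₀ = 1.071 × 92 = 98.53 minutes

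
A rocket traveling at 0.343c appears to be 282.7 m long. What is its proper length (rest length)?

Contracted length L = 282.7 m
γ = 1/√(1 - 0.343²) = 1.0646
L₀ = γL = 1.0646 × 282.7 = 301.0 m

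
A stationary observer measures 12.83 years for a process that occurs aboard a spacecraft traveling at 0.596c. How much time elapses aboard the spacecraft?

Dilated time Δt = 12.83 years
γ = 1/√(1 - 0.596²) = 1.2454
Δt₀ = Δt/γ = 12.83/1.2454 = 10.30 years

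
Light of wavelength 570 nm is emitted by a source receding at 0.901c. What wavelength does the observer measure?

β = 0.901
Wavelength Doppler factor = √(1.901/0.099) = √(19.20) = 4.382
λ_obs = 570 × 4.382 = 2498 nm (redshift)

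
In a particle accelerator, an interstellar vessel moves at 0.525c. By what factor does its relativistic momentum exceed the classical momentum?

p_rel = γmv, p_class = mv
Ratio = γ = 1/√(1 - 0.525²)
= 1/√(0.724375) = 1.175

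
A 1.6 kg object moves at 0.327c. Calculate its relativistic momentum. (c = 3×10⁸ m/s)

γ = 1/√(1 - 0.327²) = 1.058
v = 0.327 × 3×10⁸ = 9.810×10⁷ m/s
p = γmv = 1.058 × 1.6 × 9.810×10⁷ = 1.661×10⁸ kg·m/s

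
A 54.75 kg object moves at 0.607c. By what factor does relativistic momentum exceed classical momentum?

p_rel = γmv, p_class = mv
Ratio = γ = 1/√(1 - 0.607²) = 1.258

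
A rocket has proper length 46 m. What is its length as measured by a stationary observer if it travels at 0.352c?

Proper length L₀ = 46 m
γ = 1/√(1 - 0.352²) = 1.0684
L = L₀/γ = 46/1.0684 = 43.06 m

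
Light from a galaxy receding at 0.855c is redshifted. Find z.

β = 0.855
(1+β)/(1-β) = 1.855/0.145 = 12.793
√(12.793) = 3.577
z = 3.577 - 1 = 2.577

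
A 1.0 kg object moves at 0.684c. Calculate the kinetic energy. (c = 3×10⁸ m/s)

γ = 1/√(1 - 0.684²) = 1.37084
γ - 1 = 0.37084
KE = (γ-1)mc² = 0.37084 × 1.0 × (3×10⁸)² = 3.338×10¹⁶ J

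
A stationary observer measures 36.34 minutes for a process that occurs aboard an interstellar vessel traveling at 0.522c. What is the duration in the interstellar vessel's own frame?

Dilated time Δt = 36.34 minutes
γ = 1/√(1 - 0.522²) = 1.1724
Δt₀ = Δt/γ = 36.34/1.1724 = 31.00 minutes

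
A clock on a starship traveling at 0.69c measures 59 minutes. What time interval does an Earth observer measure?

Proper time Δt₀ = 59 minutes
γ = 1/√(1 - 0.69²) = 1.3816
Δt = γΔt₀ = 1.3816 × 59 = 81.51 minutes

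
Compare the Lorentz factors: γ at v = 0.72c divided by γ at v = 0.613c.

γ₁ = 1/√(1 - 0.72²) = 1.441
γ₂ = 1/√(1 - 0.613²) = 1.266
γ₁/γ₂ = 1.441/1.266 = 1.138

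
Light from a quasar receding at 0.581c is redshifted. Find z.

β = 0.581
(1+β)/(1-β) = 1.581/0.419 = 3.7733
√(3.7733) = 1.9425
z = 1.9425 - 1 = 0.9425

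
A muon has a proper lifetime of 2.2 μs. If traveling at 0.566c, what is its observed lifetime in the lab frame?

Proper lifetime τ₀ = 2.2 μs
γ = 1/√(1 - 0.566²) = 1.213
τ = γτ₀ = 1.213 × 2.2 μs = 2.669 μs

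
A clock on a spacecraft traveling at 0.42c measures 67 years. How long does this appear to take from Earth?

Proper time Δt₀ = 67 years
γ = 1/√(1 - 0.42²) = 1.102
Δt = γΔt₀ = 1.102 × 67 = 73.83 years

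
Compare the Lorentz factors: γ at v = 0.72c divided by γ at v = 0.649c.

γ₁ = 1/√(1 - 0.72²) = 1.4410
γ₂ = 1/√(1 - 0.649²) = 1.3144
γ₁/γ₂ = 1.4410/1.3144 = 1.096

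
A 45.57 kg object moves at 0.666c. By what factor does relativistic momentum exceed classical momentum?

p_rel = γmv, p_class = mv
Ratio = γ = 1/√(1 - 0.666²) = 1.341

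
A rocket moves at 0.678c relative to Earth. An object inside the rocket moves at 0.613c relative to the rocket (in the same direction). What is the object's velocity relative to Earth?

u = (u' + v)/(1 + u'v/c²)
Numerator: 0.613 + 0.678 = 1.291
Denominator: 1 + 0.415614 = 1.415614
u = 1.291/1.415614 = 0.9120c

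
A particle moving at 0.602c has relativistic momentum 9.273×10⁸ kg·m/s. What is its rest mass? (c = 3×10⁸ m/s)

γ = 1/√(1 - 0.602²) = 1.2524
v = 0.602 × 3×10⁸ = 1.806×10⁸ m/s
m = p/(γv) = 9.273×10⁸/(1.2524 × 1.806×10⁸) = 4.100 kg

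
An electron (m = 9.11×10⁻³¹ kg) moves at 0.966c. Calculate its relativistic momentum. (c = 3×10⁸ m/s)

γ = 1/√(1 - 0.966²) = 3.868
v = 0.966 × 3×10⁸ = 2.898×10⁸ m/s
p = γmv = 3.868 × 9.11×10⁻³¹ × 2.898×10⁸ = 1.021×10⁻²¹ kg·m/s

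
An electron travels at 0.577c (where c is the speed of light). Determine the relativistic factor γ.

v/c = 0.577, so (v/c)² = 0.332929
1 - (v/c)² = 0.667071
γ = 1/√(0.667071) = 1.224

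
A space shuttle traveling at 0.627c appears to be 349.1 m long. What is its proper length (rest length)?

Contracted length L = 349.1 m
γ = 1/√(1 - 0.627²) = 1.2837
L₀ = γL = 1.2837 × 349.1 = 448.1 m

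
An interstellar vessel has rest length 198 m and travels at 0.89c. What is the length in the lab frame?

Proper length L₀ = 198 m
γ = 1/√(1 - 0.89²) = 2.1932
L = L₀/γ = 198/2.1932 = 90.28 m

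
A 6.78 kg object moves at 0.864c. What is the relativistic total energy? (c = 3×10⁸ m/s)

γ = 1/√(1 - 0.864²) = 1.986
mc² = 6.78 × (3×10⁸)² = 6.102×10¹⁷ J
E = γmc² = 1.986 × 6.102×10¹⁷ = 1.212×10¹⁸ J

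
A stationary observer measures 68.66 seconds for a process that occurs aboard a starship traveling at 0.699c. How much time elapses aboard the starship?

Dilated time Δt = 68.66 seconds
γ = 1/√(1 - 0.699²) = 1.3984
Δt₀ = Δt/γ = 68.66/1.3984 = 49.10 seconds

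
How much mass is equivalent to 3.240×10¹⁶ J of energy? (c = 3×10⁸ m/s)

From E = mc², we get m = E/c²
c² = (3×10⁸)² = 9×10¹⁶ m²/s²
m = 3.240×10¹⁶ / 9×10¹⁶ = 0.3600 kg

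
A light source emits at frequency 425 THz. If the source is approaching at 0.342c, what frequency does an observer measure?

β = v/c = 0.342
(1+β)/(1-β) = 1.342/0.658 = 2.040
Doppler factor = √(2.040) = 1.428
f_obs = 425 × 1.428 = 606.9 THz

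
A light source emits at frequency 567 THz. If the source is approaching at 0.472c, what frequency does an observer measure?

β = v/c = 0.472
(1+β)/(1-β) = 1.472/0.528 = 2.788
Doppler factor = √(2.788) = 1.6697
f_obs = 567 × 1.6697 = 946.7 THz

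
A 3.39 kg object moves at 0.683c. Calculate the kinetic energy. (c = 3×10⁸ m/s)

γ = 1/√(1 - 0.683²) = 1.3691
γ - 1 = 0.3691
KE = (γ-1)mc² = 0.3691 × 3.39 × (3×10⁸)² = 1.126×10¹⁷ J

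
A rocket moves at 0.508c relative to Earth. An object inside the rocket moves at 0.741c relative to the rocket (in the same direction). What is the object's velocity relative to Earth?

u = (u' + v)/(1 + u'v/c²)
Numerator: 0.741 + 0.508 = 1.249
Denominator: 1 + 0.376428 = 1.376428
u = 1.249/1.376428 = 0.9074c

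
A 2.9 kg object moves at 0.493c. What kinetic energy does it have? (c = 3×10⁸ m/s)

γ = 1/√(1 - 0.493²) = 1.1494
γ - 1 = 0.1494
KE = (γ-1)mc² = 0.1494 × 2.9 × (3×10⁸)² = 3.899×10¹⁶ J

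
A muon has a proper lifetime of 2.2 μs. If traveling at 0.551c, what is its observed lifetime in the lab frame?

Proper lifetime τ₀ = 2.2 μs
γ = 1/√(1 - 0.551²) = 1.198
τ = γτ₀ = 1.198 × 2.2 μs = 2.636 μs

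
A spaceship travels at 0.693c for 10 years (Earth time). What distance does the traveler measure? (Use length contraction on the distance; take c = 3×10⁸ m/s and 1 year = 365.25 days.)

Earth distance: d = v × t = 0.693c × 10 yr = 6.561×10¹⁶ m
γ = 1.387
d' = d/γ = 6.561×10¹⁶/1.387 = 4.730×10¹⁶ m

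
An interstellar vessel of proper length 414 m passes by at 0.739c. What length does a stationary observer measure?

Proper length L₀ = 414 m
γ = 1/√(1 - 0.739²) = 1.4843
L = L₀/γ = 414/1.4843 = 278.9 m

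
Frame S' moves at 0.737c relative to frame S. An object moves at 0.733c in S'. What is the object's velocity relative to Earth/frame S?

u = (u' + v)/(1 + u'v/c²)
Numerator: 0.733 + 0.737 = 1.47
Denominator: 1 + 0.540221 = 1.540221
u = 1.47/1.540221 = 0.9544c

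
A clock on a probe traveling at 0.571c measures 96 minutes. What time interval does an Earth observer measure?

Proper time Δt₀ = 96 minutes
γ = 1/√(1 - 0.571²) = 1.218
Δt = γΔt₀ = 1.218 × 96 = 116.9 minutes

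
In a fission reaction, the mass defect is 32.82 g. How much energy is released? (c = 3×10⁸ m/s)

Convert mass defect: Δm = 32.82 g = 0.03282 kg
E = Δm·c² = 0.03282 × (3×10⁸)²
= 0.03282 × 9×10¹⁶ = 2.954×10¹⁵ J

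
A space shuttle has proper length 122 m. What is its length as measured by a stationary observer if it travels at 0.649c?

Proper length L₀ = 122 m
γ = 1/√(1 - 0.649²) = 1.3144
L = L₀/γ = 122/1.3144 = 92.82 m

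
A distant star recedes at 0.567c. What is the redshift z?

β = 0.567
(1+β)/(1-β) = 1.567/0.433 = 3.619
√(3.619) = 1.9024
z = 1.9024 - 1 = 0.9024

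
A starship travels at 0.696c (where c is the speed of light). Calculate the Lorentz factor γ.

v/c = 0.696, so (v/c)² = 0.484416
1 - (v/c)² = 0.515584
γ = 1/√(0.515584) = 1.393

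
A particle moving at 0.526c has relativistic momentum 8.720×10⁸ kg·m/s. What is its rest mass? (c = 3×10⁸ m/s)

γ = 1/√(1 - 0.526²) = 1.1758
v = 0.526 × 3×10⁸ = 1.578×10⁸ m/s
m = p/(γv) = 8.720×10⁸/(1.1758 × 1.578×10⁸) = 4.700 kg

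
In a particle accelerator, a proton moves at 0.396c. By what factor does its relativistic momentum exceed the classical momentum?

p_rel = γmv, p_class = mv
Ratio = γ = 1/√(1 - 0.396²)
= 1/√(0.843184) = 1.089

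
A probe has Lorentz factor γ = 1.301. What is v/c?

From γ = 1/√(1 - v²/c²):
1/γ² = 1/1.301² = 0.5908
v²/c² = 1 - 0.5908 = 0.4092
v/c = √(0.4092) = 0.6397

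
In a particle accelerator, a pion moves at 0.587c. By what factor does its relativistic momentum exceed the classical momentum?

p_rel = γmv, p_class = mv
Ratio = γ = 1/√(1 - 0.587²)
= 1/√(0.655431) = 1.235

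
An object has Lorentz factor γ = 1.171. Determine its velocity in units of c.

From γ = 1/√(1 - v²/c²):
1/γ² = 1/1.171² = 0.7293
v²/c² = 1 - 0.7293 = 0.2707
v/c = √(0.2707) = 0.5203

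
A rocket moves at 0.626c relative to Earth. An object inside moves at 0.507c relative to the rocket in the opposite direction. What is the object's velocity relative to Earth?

Object's velocity in rocket frame is u' = -0.507c
u = (u' + v)/(1 + u'v/c²) = (v - 0.507)/(1 - 0.507·v/c²)
Numerator: 0.626 - 0.507 = 0.119
Denominator: 1 - 0.317382 = 0.682618
u = 0.119/0.682618 = 0.1743c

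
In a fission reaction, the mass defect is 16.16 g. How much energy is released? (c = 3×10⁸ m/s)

Convert mass defect: Δm = 16.16 g = 0.01616 kg
E = Δm·c² = 0.01616 × (3×10⁸)²
= 0.01616 × 9×10¹⁶ = 1.454×10¹⁵ J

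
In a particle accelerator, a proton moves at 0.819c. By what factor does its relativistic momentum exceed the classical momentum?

p_rel = γmv, p_class = mv
Ratio = γ = 1/√(1 - 0.819²)
= 1/√(0.329239) = 1.743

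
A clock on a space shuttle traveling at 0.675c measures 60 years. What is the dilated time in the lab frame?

Proper time Δt₀ = 60 years
γ = 1/√(1 - 0.675²) = 1.3553
Δt = γΔt₀ = 1.3553 × 60 = 81.32 years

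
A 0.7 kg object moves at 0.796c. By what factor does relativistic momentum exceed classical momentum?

p_rel = γmv, p_class = mv
Ratio = γ = 1/√(1 - 0.796²) = 1.652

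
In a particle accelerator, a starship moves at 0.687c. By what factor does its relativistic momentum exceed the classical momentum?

p_rel = γmv, p_class = mv
Ratio = γ = 1/√(1 - 0.687²)
= 1/√(0.528031) = 1.376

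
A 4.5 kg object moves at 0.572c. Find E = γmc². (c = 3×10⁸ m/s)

γ = 1/√(1 - 0.572²) = 1.219
mc² = 4.5 × (3×10⁸)² = 4.050×10¹⁷ J
E = γmc² = 1.219 × 4.050×10¹⁷ = 4.937×10¹⁷ J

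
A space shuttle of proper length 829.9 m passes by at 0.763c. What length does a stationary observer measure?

Proper length L₀ = 829.9 m
γ = 1/√(1 - 0.763²) = 1.54703
L = L₀/γ = 829.9/1.54703 = 536.4 m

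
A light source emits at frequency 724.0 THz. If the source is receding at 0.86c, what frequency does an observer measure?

β = v/c = 0.86
(1-β)/(1+β) = 0.14/1.86 = 0.07527
Doppler factor = √(0.07527) = 0.27435
f_obs = 724.0 × 0.27435 = 198.6 THz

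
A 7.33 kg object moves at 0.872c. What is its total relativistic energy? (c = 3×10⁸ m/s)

γ = 1/√(1 - 0.872²) = 2.043
mc² = 7.33 × (3×10⁸)² = 6.597×10¹⁷ J
E = γmc² = 2.043 × 6.597×10¹⁷ = 1.348×10¹⁸ J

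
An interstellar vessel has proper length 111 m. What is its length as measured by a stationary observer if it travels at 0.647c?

Proper length L₀ = 111 m
γ = 1/√(1 - 0.647²) = 1.3115
L = L₀/γ = 111/1.3115 = 84.64 m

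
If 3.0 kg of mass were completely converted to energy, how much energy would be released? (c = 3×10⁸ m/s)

Using E = mc²:
c² = (3×10⁸)² = 9×10¹⁶ m²/s²
E = 3.0 × 9×10¹⁶ = 2.700×10¹⁷ J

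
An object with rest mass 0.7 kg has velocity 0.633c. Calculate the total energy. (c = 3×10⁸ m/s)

γ = 1/√(1 - 0.633²) = 1.2917
mc² = 0.7 × (3×10⁸)² = 6.300×10¹⁶ J
E = γmc² = 1.2917 × 6.300×10¹⁶ = 8.138×10¹⁶ J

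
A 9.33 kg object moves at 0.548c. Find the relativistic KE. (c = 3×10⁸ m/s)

γ = 1/√(1 - 0.548²) = 1.1955
γ - 1 = 0.1955
KE = (γ-1)mc² = 0.1955 × 9.33 × (3×10⁸)² = 1.642×10¹⁷ J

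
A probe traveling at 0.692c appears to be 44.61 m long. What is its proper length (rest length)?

Contracted length L = 44.61 m
γ = 1/√(1 - 0.692²) = 1.38524
L₀ = γL = 1.38524 × 44.61 = 61.80 m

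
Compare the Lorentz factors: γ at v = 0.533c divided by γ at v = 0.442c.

γ₁ = 1/√(1 - 0.533²) = 1.182
γ₂ = 1/√(1 - 0.442²) = 1.115
γ₁/γ₂ = 1.182/1.115 = 1.060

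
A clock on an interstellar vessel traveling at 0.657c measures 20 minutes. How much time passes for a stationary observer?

Proper time Δt₀ = 20 minutes
γ = 1/√(1 - 0.657²) = 1.3265
Δt = γΔt₀ = 1.3265 × 20 = 26.53 minutes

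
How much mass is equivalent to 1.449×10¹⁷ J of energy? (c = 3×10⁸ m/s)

From E = mc², we get m = E/c²
c² = (3×10⁸)² = 9×10¹⁶ m²/s²
m = 1.449×10¹⁷ / 9×10¹⁶ = 1.610 kg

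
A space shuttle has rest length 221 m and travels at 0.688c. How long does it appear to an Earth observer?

Proper length L₀ = 221 m
γ = 1/√(1 - 0.688²) = 1.378
L = L₀/γ = 221/1.378 = 160.4 m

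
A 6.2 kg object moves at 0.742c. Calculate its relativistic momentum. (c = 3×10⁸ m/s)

γ = 1/√(1 - 0.742²) = 1.492
v = 0.742 × 3×10⁸ = 2.226×10⁸ m/s
p = γmv = 1.492 × 6.2 × 2.226×10⁸ = 2.059×10⁹ kg·m/s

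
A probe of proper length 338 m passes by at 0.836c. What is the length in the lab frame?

Proper length L₀ = 338 m
γ = 1/√(1 - 0.836²) = 1.822
L = L₀/γ = 338/1.822 = 185.5 m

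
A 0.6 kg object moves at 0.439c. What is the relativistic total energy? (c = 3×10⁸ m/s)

γ = 1/√(1 - 0.439²) = 1.113
mc² = 0.6 × (3×10⁸)² = 5.400×10¹⁶ J
E = γmc² = 1.113 × 5.400×10¹⁶ = 6.010×10¹⁶ J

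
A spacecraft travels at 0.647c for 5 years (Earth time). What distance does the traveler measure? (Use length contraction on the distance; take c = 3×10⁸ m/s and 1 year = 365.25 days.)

Earth distance: d = v × t = 0.647c × 5 yr = 3.0627×10¹⁶ m
γ = 1.3115
d' = d/γ = 3.0627×10¹⁶/1.3115 = 2.335×10¹⁶ m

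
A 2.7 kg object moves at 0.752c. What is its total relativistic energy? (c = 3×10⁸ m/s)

γ = 1/√(1 - 0.752²) = 1.517
mc² = 2.7 × (3×10⁸)² = 2.430×10¹⁷ J
E = γmc² = 1.517 × 2.430×10¹⁷ = 3.686×10¹⁷ J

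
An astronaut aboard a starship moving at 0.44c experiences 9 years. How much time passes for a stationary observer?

Proper time Δt₀ = 9 years
γ = 1/√(1 - 0.44²) = 1.1136
Δt = γΔt₀ = 1.1136 × 9 = 10.02 years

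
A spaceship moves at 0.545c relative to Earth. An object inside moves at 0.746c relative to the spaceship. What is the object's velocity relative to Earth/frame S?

u = (u' + v)/(1 + u'v/c²)
Numerator: 0.746 + 0.545 = 1.291
Denominator: 1 + 0.40657 = 1.40657
u = 1.291/1.40657 = 0.9178c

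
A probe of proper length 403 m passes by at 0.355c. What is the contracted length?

Proper length L₀ = 403 m
γ = 1/√(1 - 0.355²) = 1.06967
L = L₀/γ = 403/1.06967 = 376.8 m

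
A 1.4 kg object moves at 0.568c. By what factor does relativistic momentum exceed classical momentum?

p_rel = γmv, p_class = mv
Ratio = γ = 1/√(1 - 0.568²) = 1.215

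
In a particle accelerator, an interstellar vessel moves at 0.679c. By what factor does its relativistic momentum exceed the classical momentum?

p_rel = γmv, p_class = mv
Ratio = γ = 1/√(1 - 0.679²)
= 1/√(0.538959) = 1.362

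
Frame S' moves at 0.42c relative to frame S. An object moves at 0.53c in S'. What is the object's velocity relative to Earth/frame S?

u = (u' + v)/(1 + u'v/c²)
Numerator: 0.53 + 0.42 = 0.95
Denominator: 1 + 0.2226 = 1.2226
u = 0.95/1.2226 = 0.7770c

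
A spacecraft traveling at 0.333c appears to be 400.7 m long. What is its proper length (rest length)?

Contracted length L = 400.7 m
γ = 1/√(1 - 0.333²) = 1.06053
L₀ = γL = 1.06053 × 400.7 = 425.0 m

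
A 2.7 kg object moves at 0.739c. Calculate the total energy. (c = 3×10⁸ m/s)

γ = 1/√(1 - 0.739²) = 1.4843
mc² = 2.7 × (3×10⁸)² = 2.430×10¹⁷ J
E = γmc² = 1.4843 × 2.430×10¹⁷ = 3.607×10¹⁷ J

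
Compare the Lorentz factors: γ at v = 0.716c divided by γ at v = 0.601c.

γ₁ = 1/√(1 - 0.716²) = 1.432
γ₂ = 1/√(1 - 0.601²) = 1.251
γ₁/γ₂ = 1.432/1.251 = 1.145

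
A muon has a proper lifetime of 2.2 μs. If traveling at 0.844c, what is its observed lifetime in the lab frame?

Proper lifetime τ₀ = 2.2 μs
γ = 1/√(1 - 0.844²) = 1.8645
τ = γτ₀ = 1.8645 × 2.2 μs = 4.102 μs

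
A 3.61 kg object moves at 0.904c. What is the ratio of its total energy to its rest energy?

E = γmc², E₀ = mc²
E/E₀ = γ = 1/√(1 - 0.904²) = 2.339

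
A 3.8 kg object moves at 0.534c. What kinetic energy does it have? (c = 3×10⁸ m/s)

γ = 1/√(1 - 0.534²) = 1.18275
γ - 1 = 0.18275
KE = (γ-1)mc² = 0.18275 × 3.8 × (3×10⁸)² = 6.250×10¹⁶ J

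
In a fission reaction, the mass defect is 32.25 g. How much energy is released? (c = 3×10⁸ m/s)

Convert mass defect: Δm = 32.25 g = 0.03225 kg
E = Δm·c² = 0.03225 × (3×10⁸)²
= 0.03225 × 9×10¹⁶ = 2.903×10¹⁵ J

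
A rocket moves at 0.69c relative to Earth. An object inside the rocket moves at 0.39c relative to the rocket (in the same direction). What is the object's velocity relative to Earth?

u = (u' + v)/(1 + u'v/c²)
Numerator: 0.39 + 0.69 = 1.08
Denominator: 1 + 0.2691 = 1.2691
u = 1.08/1.2691 = 0.8510c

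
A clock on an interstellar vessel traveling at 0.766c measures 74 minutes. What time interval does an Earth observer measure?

Proper time Δt₀ = 74 minutes
γ = 1/√(1 - 0.766²) = 1.556
Δt = γΔt₀ = 1.556 × 74 = 115.1 minutes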